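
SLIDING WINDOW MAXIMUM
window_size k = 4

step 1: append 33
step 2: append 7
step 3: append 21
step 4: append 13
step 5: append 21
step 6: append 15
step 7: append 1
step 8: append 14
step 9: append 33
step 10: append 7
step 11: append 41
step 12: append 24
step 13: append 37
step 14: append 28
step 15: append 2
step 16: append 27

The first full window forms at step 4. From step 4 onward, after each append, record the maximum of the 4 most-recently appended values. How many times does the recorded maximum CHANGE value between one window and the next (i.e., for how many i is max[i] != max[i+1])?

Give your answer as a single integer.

Answer: 4

Derivation:
step 1: append 33 -> window=[33] (not full yet)
step 2: append 7 -> window=[33, 7] (not full yet)
step 3: append 21 -> window=[33, 7, 21] (not full yet)
step 4: append 13 -> window=[33, 7, 21, 13] -> max=33
step 5: append 21 -> window=[7, 21, 13, 21] -> max=21
step 6: append 15 -> window=[21, 13, 21, 15] -> max=21
step 7: append 1 -> window=[13, 21, 15, 1] -> max=21
step 8: append 14 -> window=[21, 15, 1, 14] -> max=21
step 9: append 33 -> window=[15, 1, 14, 33] -> max=33
step 10: append 7 -> window=[1, 14, 33, 7] -> max=33
step 11: append 41 -> window=[14, 33, 7, 41] -> max=41
step 12: append 24 -> window=[33, 7, 41, 24] -> max=41
step 13: append 37 -> window=[7, 41, 24, 37] -> max=41
step 14: append 28 -> window=[41, 24, 37, 28] -> max=41
step 15: append 2 -> window=[24, 37, 28, 2] -> max=37
step 16: append 27 -> window=[37, 28, 2, 27] -> max=37
Recorded maximums: 33 21 21 21 21 33 33 41 41 41 41 37 37
Changes between consecutive maximums: 4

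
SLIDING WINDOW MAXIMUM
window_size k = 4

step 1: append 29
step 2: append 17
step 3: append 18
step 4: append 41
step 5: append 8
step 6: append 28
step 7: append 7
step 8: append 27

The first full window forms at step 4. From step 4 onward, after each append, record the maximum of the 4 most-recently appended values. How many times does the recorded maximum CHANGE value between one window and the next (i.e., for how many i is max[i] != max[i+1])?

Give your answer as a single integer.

Answer: 1

Derivation:
step 1: append 29 -> window=[29] (not full yet)
step 2: append 17 -> window=[29, 17] (not full yet)
step 3: append 18 -> window=[29, 17, 18] (not full yet)
step 4: append 41 -> window=[29, 17, 18, 41] -> max=41
step 5: append 8 -> window=[17, 18, 41, 8] -> max=41
step 6: append 28 -> window=[18, 41, 8, 28] -> max=41
step 7: append 7 -> window=[41, 8, 28, 7] -> max=41
step 8: append 27 -> window=[8, 28, 7, 27] -> max=28
Recorded maximums: 41 41 41 41 28
Changes between consecutive maximums: 1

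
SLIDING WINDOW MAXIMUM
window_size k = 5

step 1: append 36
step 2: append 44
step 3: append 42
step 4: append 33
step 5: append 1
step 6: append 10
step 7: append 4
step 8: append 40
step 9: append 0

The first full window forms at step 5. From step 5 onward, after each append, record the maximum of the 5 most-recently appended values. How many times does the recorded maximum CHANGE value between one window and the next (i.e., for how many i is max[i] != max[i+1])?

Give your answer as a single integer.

step 1: append 36 -> window=[36] (not full yet)
step 2: append 44 -> window=[36, 44] (not full yet)
step 3: append 42 -> window=[36, 44, 42] (not full yet)
step 4: append 33 -> window=[36, 44, 42, 33] (not full yet)
step 5: append 1 -> window=[36, 44, 42, 33, 1] -> max=44
step 6: append 10 -> window=[44, 42, 33, 1, 10] -> max=44
step 7: append 4 -> window=[42, 33, 1, 10, 4] -> max=42
step 8: append 40 -> window=[33, 1, 10, 4, 40] -> max=40
step 9: append 0 -> window=[1, 10, 4, 40, 0] -> max=40
Recorded maximums: 44 44 42 40 40
Changes between consecutive maximums: 2

Answer: 2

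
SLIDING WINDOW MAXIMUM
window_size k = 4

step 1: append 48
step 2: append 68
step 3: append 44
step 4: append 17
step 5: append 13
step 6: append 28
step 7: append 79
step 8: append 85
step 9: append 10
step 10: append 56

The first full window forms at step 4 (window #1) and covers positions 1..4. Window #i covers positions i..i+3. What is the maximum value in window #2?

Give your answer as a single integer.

Answer: 68

Derivation:
step 1: append 48 -> window=[48] (not full yet)
step 2: append 68 -> window=[48, 68] (not full yet)
step 3: append 44 -> window=[48, 68, 44] (not full yet)
step 4: append 17 -> window=[48, 68, 44, 17] -> max=68
step 5: append 13 -> window=[68, 44, 17, 13] -> max=68
Window #2 max = 68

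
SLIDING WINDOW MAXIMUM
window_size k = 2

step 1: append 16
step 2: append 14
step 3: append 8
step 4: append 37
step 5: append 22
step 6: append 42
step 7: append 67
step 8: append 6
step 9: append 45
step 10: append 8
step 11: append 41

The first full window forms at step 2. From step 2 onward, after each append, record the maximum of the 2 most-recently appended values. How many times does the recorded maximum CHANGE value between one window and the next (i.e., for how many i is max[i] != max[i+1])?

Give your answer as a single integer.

Answer: 6

Derivation:
step 1: append 16 -> window=[16] (not full yet)
step 2: append 14 -> window=[16, 14] -> max=16
step 3: append 8 -> window=[14, 8] -> max=14
step 4: append 37 -> window=[8, 37] -> max=37
step 5: append 22 -> window=[37, 22] -> max=37
step 6: append 42 -> window=[22, 42] -> max=42
step 7: append 67 -> window=[42, 67] -> max=67
step 8: append 6 -> window=[67, 6] -> max=67
step 9: append 45 -> window=[6, 45] -> max=45
step 10: append 8 -> window=[45, 8] -> max=45
step 11: append 41 -> window=[8, 41] -> max=41
Recorded maximums: 16 14 37 37 42 67 67 45 45 41
Changes between consecutive maximums: 6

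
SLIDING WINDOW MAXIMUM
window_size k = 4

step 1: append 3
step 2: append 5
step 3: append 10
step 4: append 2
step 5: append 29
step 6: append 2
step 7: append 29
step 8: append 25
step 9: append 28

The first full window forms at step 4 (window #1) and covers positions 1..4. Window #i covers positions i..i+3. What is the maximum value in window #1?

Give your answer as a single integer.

step 1: append 3 -> window=[3] (not full yet)
step 2: append 5 -> window=[3, 5] (not full yet)
step 3: append 10 -> window=[3, 5, 10] (not full yet)
step 4: append 2 -> window=[3, 5, 10, 2] -> max=10
Window #1 max = 10

Answer: 10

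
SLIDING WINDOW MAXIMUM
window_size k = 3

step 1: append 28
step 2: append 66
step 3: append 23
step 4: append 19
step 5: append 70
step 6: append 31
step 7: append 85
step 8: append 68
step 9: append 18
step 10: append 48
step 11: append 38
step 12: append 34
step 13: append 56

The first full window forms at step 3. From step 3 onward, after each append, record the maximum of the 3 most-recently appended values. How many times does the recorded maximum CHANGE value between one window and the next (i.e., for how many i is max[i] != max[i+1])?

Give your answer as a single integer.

Answer: 5

Derivation:
step 1: append 28 -> window=[28] (not full yet)
step 2: append 66 -> window=[28, 66] (not full yet)
step 3: append 23 -> window=[28, 66, 23] -> max=66
step 4: append 19 -> window=[66, 23, 19] -> max=66
step 5: append 70 -> window=[23, 19, 70] -> max=70
step 6: append 31 -> window=[19, 70, 31] -> max=70
step 7: append 85 -> window=[70, 31, 85] -> max=85
step 8: append 68 -> window=[31, 85, 68] -> max=85
step 9: append 18 -> window=[85, 68, 18] -> max=85
step 10: append 48 -> window=[68, 18, 48] -> max=68
step 11: append 38 -> window=[18, 48, 38] -> max=48
step 12: append 34 -> window=[48, 38, 34] -> max=48
step 13: append 56 -> window=[38, 34, 56] -> max=56
Recorded maximums: 66 66 70 70 85 85 85 68 48 48 56
Changes between consecutive maximums: 5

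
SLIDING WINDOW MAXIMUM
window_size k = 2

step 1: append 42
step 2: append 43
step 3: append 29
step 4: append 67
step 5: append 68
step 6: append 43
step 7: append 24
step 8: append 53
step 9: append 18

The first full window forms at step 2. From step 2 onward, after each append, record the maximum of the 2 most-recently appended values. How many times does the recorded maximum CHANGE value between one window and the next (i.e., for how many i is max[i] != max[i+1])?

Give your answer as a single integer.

step 1: append 42 -> window=[42] (not full yet)
step 2: append 43 -> window=[42, 43] -> max=43
step 3: append 29 -> window=[43, 29] -> max=43
step 4: append 67 -> window=[29, 67] -> max=67
step 5: append 68 -> window=[67, 68] -> max=68
step 6: append 43 -> window=[68, 43] -> max=68
step 7: append 24 -> window=[43, 24] -> max=43
step 8: append 53 -> window=[24, 53] -> max=53
step 9: append 18 -> window=[53, 18] -> max=53
Recorded maximums: 43 43 67 68 68 43 53 53
Changes between consecutive maximums: 4

Answer: 4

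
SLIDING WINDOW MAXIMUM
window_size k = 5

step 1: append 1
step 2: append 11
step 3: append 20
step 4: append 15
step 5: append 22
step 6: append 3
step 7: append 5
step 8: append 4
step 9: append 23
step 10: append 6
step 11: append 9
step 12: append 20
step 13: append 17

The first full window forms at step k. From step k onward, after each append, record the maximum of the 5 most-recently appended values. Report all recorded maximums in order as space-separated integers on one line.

step 1: append 1 -> window=[1] (not full yet)
step 2: append 11 -> window=[1, 11] (not full yet)
step 3: append 20 -> window=[1, 11, 20] (not full yet)
step 4: append 15 -> window=[1, 11, 20, 15] (not full yet)
step 5: append 22 -> window=[1, 11, 20, 15, 22] -> max=22
step 6: append 3 -> window=[11, 20, 15, 22, 3] -> max=22
step 7: append 5 -> window=[20, 15, 22, 3, 5] -> max=22
step 8: append 4 -> window=[15, 22, 3, 5, 4] -> max=22
step 9: append 23 -> window=[22, 3, 5, 4, 23] -> max=23
step 10: append 6 -> window=[3, 5, 4, 23, 6] -> max=23
step 11: append 9 -> window=[5, 4, 23, 6, 9] -> max=23
step 12: append 20 -> window=[4, 23, 6, 9, 20] -> max=23
step 13: append 17 -> window=[23, 6, 9, 20, 17] -> max=23

Answer: 22 22 22 22 23 23 23 23 23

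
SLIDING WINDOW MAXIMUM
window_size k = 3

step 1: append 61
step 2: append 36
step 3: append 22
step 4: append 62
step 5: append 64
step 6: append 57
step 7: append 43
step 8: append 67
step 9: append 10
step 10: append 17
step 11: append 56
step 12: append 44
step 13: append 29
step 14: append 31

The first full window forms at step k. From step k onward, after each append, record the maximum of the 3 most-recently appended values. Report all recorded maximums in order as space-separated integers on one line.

Answer: 61 62 64 64 64 67 67 67 56 56 56 44

Derivation:
step 1: append 61 -> window=[61] (not full yet)
step 2: append 36 -> window=[61, 36] (not full yet)
step 3: append 22 -> window=[61, 36, 22] -> max=61
step 4: append 62 -> window=[36, 22, 62] -> max=62
step 5: append 64 -> window=[22, 62, 64] -> max=64
step 6: append 57 -> window=[62, 64, 57] -> max=64
step 7: append 43 -> window=[64, 57, 43] -> max=64
step 8: append 67 -> window=[57, 43, 67] -> max=67
step 9: append 10 -> window=[43, 67, 10] -> max=67
step 10: append 17 -> window=[67, 10, 17] -> max=67
step 11: append 56 -> window=[10, 17, 56] -> max=56
step 12: append 44 -> window=[17, 56, 44] -> max=56
step 13: append 29 -> window=[56, 44, 29] -> max=56
step 14: append 31 -> window=[44, 29, 31] -> max=44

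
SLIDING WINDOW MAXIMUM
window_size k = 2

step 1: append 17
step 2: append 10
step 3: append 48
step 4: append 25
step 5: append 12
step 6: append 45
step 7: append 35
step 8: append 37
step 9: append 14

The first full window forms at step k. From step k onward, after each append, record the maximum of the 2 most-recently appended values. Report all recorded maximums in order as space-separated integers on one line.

Answer: 17 48 48 25 45 45 37 37

Derivation:
step 1: append 17 -> window=[17] (not full yet)
step 2: append 10 -> window=[17, 10] -> max=17
step 3: append 48 -> window=[10, 48] -> max=48
step 4: append 25 -> window=[48, 25] -> max=48
step 5: append 12 -> window=[25, 12] -> max=25
step 6: append 45 -> window=[12, 45] -> max=45
step 7: append 35 -> window=[45, 35] -> max=45
step 8: append 37 -> window=[35, 37] -> max=37
step 9: append 14 -> window=[37, 14] -> max=37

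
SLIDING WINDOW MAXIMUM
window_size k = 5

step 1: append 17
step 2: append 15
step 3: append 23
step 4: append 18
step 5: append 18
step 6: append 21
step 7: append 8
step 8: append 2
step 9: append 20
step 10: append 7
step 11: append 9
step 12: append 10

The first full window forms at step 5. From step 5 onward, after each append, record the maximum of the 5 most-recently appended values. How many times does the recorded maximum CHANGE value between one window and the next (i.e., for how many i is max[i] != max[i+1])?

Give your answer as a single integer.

Answer: 2

Derivation:
step 1: append 17 -> window=[17] (not full yet)
step 2: append 15 -> window=[17, 15] (not full yet)
step 3: append 23 -> window=[17, 15, 23] (not full yet)
step 4: append 18 -> window=[17, 15, 23, 18] (not full yet)
step 5: append 18 -> window=[17, 15, 23, 18, 18] -> max=23
step 6: append 21 -> window=[15, 23, 18, 18, 21] -> max=23
step 7: append 8 -> window=[23, 18, 18, 21, 8] -> max=23
step 8: append 2 -> window=[18, 18, 21, 8, 2] -> max=21
step 9: append 20 -> window=[18, 21, 8, 2, 20] -> max=21
step 10: append 7 -> window=[21, 8, 2, 20, 7] -> max=21
step 11: append 9 -> window=[8, 2, 20, 7, 9] -> max=20
step 12: append 10 -> window=[2, 20, 7, 9, 10] -> max=20
Recorded maximums: 23 23 23 21 21 21 20 20
Changes between consecutive maximums: 2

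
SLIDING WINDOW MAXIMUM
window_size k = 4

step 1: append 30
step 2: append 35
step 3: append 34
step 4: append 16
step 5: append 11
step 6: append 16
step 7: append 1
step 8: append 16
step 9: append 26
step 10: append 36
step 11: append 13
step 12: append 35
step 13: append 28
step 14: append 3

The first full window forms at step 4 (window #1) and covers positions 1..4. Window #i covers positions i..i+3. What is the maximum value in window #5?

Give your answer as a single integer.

step 1: append 30 -> window=[30] (not full yet)
step 2: append 35 -> window=[30, 35] (not full yet)
step 3: append 34 -> window=[30, 35, 34] (not full yet)
step 4: append 16 -> window=[30, 35, 34, 16] -> max=35
step 5: append 11 -> window=[35, 34, 16, 11] -> max=35
step 6: append 16 -> window=[34, 16, 11, 16] -> max=34
step 7: append 1 -> window=[16, 11, 16, 1] -> max=16
step 8: append 16 -> window=[11, 16, 1, 16] -> max=16
Window #5 max = 16

Answer: 16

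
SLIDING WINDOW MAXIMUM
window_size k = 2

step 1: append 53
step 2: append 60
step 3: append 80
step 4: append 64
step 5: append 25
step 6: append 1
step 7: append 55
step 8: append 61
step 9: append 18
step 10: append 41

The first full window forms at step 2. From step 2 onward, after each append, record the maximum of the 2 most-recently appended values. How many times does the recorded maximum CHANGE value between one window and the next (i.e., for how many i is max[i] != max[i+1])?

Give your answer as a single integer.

step 1: append 53 -> window=[53] (not full yet)
step 2: append 60 -> window=[53, 60] -> max=60
step 3: append 80 -> window=[60, 80] -> max=80
step 4: append 64 -> window=[80, 64] -> max=80
step 5: append 25 -> window=[64, 25] -> max=64
step 6: append 1 -> window=[25, 1] -> max=25
step 7: append 55 -> window=[1, 55] -> max=55
step 8: append 61 -> window=[55, 61] -> max=61
step 9: append 18 -> window=[61, 18] -> max=61
step 10: append 41 -> window=[18, 41] -> max=41
Recorded maximums: 60 80 80 64 25 55 61 61 41
Changes between consecutive maximums: 6

Answer: 6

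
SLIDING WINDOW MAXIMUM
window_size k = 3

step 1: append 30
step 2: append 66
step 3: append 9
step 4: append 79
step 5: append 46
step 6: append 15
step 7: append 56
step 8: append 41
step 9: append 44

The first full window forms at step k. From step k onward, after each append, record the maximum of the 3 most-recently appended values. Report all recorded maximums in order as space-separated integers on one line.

Answer: 66 79 79 79 56 56 56

Derivation:
step 1: append 30 -> window=[30] (not full yet)
step 2: append 66 -> window=[30, 66] (not full yet)
step 3: append 9 -> window=[30, 66, 9] -> max=66
step 4: append 79 -> window=[66, 9, 79] -> max=79
step 5: append 46 -> window=[9, 79, 46] -> max=79
step 6: append 15 -> window=[79, 46, 15] -> max=79
step 7: append 56 -> window=[46, 15, 56] -> max=56
step 8: append 41 -> window=[15, 56, 41] -> max=56
step 9: append 44 -> window=[56, 41, 44] -> max=56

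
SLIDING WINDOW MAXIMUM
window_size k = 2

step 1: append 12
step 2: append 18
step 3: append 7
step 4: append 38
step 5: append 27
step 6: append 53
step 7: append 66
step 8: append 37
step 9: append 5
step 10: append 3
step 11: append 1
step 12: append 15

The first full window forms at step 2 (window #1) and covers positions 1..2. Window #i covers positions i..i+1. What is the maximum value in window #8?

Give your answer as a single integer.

step 1: append 12 -> window=[12] (not full yet)
step 2: append 18 -> window=[12, 18] -> max=18
step 3: append 7 -> window=[18, 7] -> max=18
step 4: append 38 -> window=[7, 38] -> max=38
step 5: append 27 -> window=[38, 27] -> max=38
step 6: append 53 -> window=[27, 53] -> max=53
step 7: append 66 -> window=[53, 66] -> max=66
step 8: append 37 -> window=[66, 37] -> max=66
step 9: append 5 -> window=[37, 5] -> max=37
Window #8 max = 37

Answer: 37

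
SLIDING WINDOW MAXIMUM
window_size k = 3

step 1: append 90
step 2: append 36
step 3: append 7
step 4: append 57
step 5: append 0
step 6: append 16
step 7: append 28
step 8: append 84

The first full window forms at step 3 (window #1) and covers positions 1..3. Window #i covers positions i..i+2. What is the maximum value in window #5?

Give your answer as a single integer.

step 1: append 90 -> window=[90] (not full yet)
step 2: append 36 -> window=[90, 36] (not full yet)
step 3: append 7 -> window=[90, 36, 7] -> max=90
step 4: append 57 -> window=[36, 7, 57] -> max=57
step 5: append 0 -> window=[7, 57, 0] -> max=57
step 6: append 16 -> window=[57, 0, 16] -> max=57
step 7: append 28 -> window=[0, 16, 28] -> max=28
Window #5 max = 28

Answer: 28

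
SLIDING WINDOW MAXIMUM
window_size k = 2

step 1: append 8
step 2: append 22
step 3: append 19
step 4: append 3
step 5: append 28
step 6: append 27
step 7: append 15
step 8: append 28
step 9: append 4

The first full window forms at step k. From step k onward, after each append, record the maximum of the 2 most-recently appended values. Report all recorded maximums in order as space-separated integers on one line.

step 1: append 8 -> window=[8] (not full yet)
step 2: append 22 -> window=[8, 22] -> max=22
step 3: append 19 -> window=[22, 19] -> max=22
step 4: append 3 -> window=[19, 3] -> max=19
step 5: append 28 -> window=[3, 28] -> max=28
step 6: append 27 -> window=[28, 27] -> max=28
step 7: append 15 -> window=[27, 15] -> max=27
step 8: append 28 -> window=[15, 28] -> max=28
step 9: append 4 -> window=[28, 4] -> max=28

Answer: 22 22 19 28 28 27 28 28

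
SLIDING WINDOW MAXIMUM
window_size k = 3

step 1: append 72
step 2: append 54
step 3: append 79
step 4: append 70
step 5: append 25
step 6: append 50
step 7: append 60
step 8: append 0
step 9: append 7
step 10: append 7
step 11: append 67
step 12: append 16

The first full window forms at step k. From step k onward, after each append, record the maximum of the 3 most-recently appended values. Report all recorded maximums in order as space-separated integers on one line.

step 1: append 72 -> window=[72] (not full yet)
step 2: append 54 -> window=[72, 54] (not full yet)
step 3: append 79 -> window=[72, 54, 79] -> max=79
step 4: append 70 -> window=[54, 79, 70] -> max=79
step 5: append 25 -> window=[79, 70, 25] -> max=79
step 6: append 50 -> window=[70, 25, 50] -> max=70
step 7: append 60 -> window=[25, 50, 60] -> max=60
step 8: append 0 -> window=[50, 60, 0] -> max=60
step 9: append 7 -> window=[60, 0, 7] -> max=60
step 10: append 7 -> window=[0, 7, 7] -> max=7
step 11: append 67 -> window=[7, 7, 67] -> max=67
step 12: append 16 -> window=[7, 67, 16] -> max=67

Answer: 79 79 79 70 60 60 60 7 67 67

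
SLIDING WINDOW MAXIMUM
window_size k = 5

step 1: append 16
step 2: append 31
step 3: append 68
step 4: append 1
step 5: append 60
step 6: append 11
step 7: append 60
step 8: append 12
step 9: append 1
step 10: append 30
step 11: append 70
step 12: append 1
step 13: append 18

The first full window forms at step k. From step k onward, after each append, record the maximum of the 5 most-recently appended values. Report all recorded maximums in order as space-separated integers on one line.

step 1: append 16 -> window=[16] (not full yet)
step 2: append 31 -> window=[16, 31] (not full yet)
step 3: append 68 -> window=[16, 31, 68] (not full yet)
step 4: append 1 -> window=[16, 31, 68, 1] (not full yet)
step 5: append 60 -> window=[16, 31, 68, 1, 60] -> max=68
step 6: append 11 -> window=[31, 68, 1, 60, 11] -> max=68
step 7: append 60 -> window=[68, 1, 60, 11, 60] -> max=68
step 8: append 12 -> window=[1, 60, 11, 60, 12] -> max=60
step 9: append 1 -> window=[60, 11, 60, 12, 1] -> max=60
step 10: append 30 -> window=[11, 60, 12, 1, 30] -> max=60
step 11: append 70 -> window=[60, 12, 1, 30, 70] -> max=70
step 12: append 1 -> window=[12, 1, 30, 70, 1] -> max=70
step 13: append 18 -> window=[1, 30, 70, 1, 18] -> max=70

Answer: 68 68 68 60 60 60 70 70 70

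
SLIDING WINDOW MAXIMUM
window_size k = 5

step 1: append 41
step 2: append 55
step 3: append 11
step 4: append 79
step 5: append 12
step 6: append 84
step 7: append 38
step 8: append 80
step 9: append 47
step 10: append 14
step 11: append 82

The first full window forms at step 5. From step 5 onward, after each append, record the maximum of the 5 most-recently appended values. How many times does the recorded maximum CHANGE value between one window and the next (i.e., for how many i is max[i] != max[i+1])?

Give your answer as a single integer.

step 1: append 41 -> window=[41] (not full yet)
step 2: append 55 -> window=[41, 55] (not full yet)
step 3: append 11 -> window=[41, 55, 11] (not full yet)
step 4: append 79 -> window=[41, 55, 11, 79] (not full yet)
step 5: append 12 -> window=[41, 55, 11, 79, 12] -> max=79
step 6: append 84 -> window=[55, 11, 79, 12, 84] -> max=84
step 7: append 38 -> window=[11, 79, 12, 84, 38] -> max=84
step 8: append 80 -> window=[79, 12, 84, 38, 80] -> max=84
step 9: append 47 -> window=[12, 84, 38, 80, 47] -> max=84
step 10: append 14 -> window=[84, 38, 80, 47, 14] -> max=84
step 11: append 82 -> window=[38, 80, 47, 14, 82] -> max=82
Recorded maximums: 79 84 84 84 84 84 82
Changes between consecutive maximums: 2

Answer: 2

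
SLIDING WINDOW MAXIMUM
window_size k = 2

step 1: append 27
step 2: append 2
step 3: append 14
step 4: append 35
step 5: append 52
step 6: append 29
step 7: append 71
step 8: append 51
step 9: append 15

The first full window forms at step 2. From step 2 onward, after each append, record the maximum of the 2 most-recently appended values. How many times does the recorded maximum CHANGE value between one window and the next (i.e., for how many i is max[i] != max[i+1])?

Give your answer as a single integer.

step 1: append 27 -> window=[27] (not full yet)
step 2: append 2 -> window=[27, 2] -> max=27
step 3: append 14 -> window=[2, 14] -> max=14
step 4: append 35 -> window=[14, 35] -> max=35
step 5: append 52 -> window=[35, 52] -> max=52
step 6: append 29 -> window=[52, 29] -> max=52
step 7: append 71 -> window=[29, 71] -> max=71
step 8: append 51 -> window=[71, 51] -> max=71
step 9: append 15 -> window=[51, 15] -> max=51
Recorded maximums: 27 14 35 52 52 71 71 51
Changes between consecutive maximums: 5

Answer: 5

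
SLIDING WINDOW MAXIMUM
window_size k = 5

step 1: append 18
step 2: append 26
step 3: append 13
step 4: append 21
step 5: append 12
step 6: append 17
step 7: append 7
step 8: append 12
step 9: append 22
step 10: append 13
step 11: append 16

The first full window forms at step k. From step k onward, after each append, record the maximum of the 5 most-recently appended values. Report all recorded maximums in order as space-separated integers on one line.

step 1: append 18 -> window=[18] (not full yet)
step 2: append 26 -> window=[18, 26] (not full yet)
step 3: append 13 -> window=[18, 26, 13] (not full yet)
step 4: append 21 -> window=[18, 26, 13, 21] (not full yet)
step 5: append 12 -> window=[18, 26, 13, 21, 12] -> max=26
step 6: append 17 -> window=[26, 13, 21, 12, 17] -> max=26
step 7: append 7 -> window=[13, 21, 12, 17, 7] -> max=21
step 8: append 12 -> window=[21, 12, 17, 7, 12] -> max=21
step 9: append 22 -> window=[12, 17, 7, 12, 22] -> max=22
step 10: append 13 -> window=[17, 7, 12, 22, 13] -> max=22
step 11: append 16 -> window=[7, 12, 22, 13, 16] -> max=22

Answer: 26 26 21 21 22 22 22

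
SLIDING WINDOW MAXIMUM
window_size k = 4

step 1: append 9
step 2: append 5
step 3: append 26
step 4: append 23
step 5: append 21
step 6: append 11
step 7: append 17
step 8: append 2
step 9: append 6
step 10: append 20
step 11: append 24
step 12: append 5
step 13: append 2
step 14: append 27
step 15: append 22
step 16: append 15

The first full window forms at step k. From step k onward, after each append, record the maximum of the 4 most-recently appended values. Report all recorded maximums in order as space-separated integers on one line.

Answer: 26 26 26 23 21 17 20 24 24 24 27 27 27

Derivation:
step 1: append 9 -> window=[9] (not full yet)
step 2: append 5 -> window=[9, 5] (not full yet)
step 3: append 26 -> window=[9, 5, 26] (not full yet)
step 4: append 23 -> window=[9, 5, 26, 23] -> max=26
step 5: append 21 -> window=[5, 26, 23, 21] -> max=26
step 6: append 11 -> window=[26, 23, 21, 11] -> max=26
step 7: append 17 -> window=[23, 21, 11, 17] -> max=23
step 8: append 2 -> window=[21, 11, 17, 2] -> max=21
step 9: append 6 -> window=[11, 17, 2, 6] -> max=17
step 10: append 20 -> window=[17, 2, 6, 20] -> max=20
step 11: append 24 -> window=[2, 6, 20, 24] -> max=24
step 12: append 5 -> window=[6, 20, 24, 5] -> max=24
step 13: append 2 -> window=[20, 24, 5, 2] -> max=24
step 14: append 27 -> window=[24, 5, 2, 27] -> max=27
step 15: append 22 -> window=[5, 2, 27, 22] -> max=27
step 16: append 15 -> window=[2, 27, 22, 15] -> max=27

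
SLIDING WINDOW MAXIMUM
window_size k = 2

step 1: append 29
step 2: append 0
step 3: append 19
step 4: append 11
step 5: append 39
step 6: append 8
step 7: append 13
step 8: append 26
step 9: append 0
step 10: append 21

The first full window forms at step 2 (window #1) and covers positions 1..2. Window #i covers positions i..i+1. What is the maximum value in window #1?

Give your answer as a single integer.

step 1: append 29 -> window=[29] (not full yet)
step 2: append 0 -> window=[29, 0] -> max=29
Window #1 max = 29

Answer: 29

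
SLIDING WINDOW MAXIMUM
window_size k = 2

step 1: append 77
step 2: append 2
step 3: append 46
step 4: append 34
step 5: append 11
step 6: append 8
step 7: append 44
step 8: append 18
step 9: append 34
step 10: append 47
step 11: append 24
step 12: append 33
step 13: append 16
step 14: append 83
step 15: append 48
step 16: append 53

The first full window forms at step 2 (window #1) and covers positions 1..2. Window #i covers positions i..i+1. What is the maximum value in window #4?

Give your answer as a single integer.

step 1: append 77 -> window=[77] (not full yet)
step 2: append 2 -> window=[77, 2] -> max=77
step 3: append 46 -> window=[2, 46] -> max=46
step 4: append 34 -> window=[46, 34] -> max=46
step 5: append 11 -> window=[34, 11] -> max=34
Window #4 max = 34

Answer: 34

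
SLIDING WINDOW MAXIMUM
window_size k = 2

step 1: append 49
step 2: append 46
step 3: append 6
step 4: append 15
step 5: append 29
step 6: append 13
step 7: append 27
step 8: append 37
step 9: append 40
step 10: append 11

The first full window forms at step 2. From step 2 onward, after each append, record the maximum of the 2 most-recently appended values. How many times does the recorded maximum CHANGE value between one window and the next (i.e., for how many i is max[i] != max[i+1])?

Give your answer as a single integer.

step 1: append 49 -> window=[49] (not full yet)
step 2: append 46 -> window=[49, 46] -> max=49
step 3: append 6 -> window=[46, 6] -> max=46
step 4: append 15 -> window=[6, 15] -> max=15
step 5: append 29 -> window=[15, 29] -> max=29
step 6: append 13 -> window=[29, 13] -> max=29
step 7: append 27 -> window=[13, 27] -> max=27
step 8: append 37 -> window=[27, 37] -> max=37
step 9: append 40 -> window=[37, 40] -> max=40
step 10: append 11 -> window=[40, 11] -> max=40
Recorded maximums: 49 46 15 29 29 27 37 40 40
Changes between consecutive maximums: 6

Answer: 6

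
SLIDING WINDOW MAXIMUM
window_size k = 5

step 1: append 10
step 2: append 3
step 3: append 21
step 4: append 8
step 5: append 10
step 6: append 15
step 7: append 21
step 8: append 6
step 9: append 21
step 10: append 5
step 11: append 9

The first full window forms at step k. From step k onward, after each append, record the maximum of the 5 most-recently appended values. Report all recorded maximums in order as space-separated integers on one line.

Answer: 21 21 21 21 21 21 21

Derivation:
step 1: append 10 -> window=[10] (not full yet)
step 2: append 3 -> window=[10, 3] (not full yet)
step 3: append 21 -> window=[10, 3, 21] (not full yet)
step 4: append 8 -> window=[10, 3, 21, 8] (not full yet)
step 5: append 10 -> window=[10, 3, 21, 8, 10] -> max=21
step 6: append 15 -> window=[3, 21, 8, 10, 15] -> max=21
step 7: append 21 -> window=[21, 8, 10, 15, 21] -> max=21
step 8: append 6 -> window=[8, 10, 15, 21, 6] -> max=21
step 9: append 21 -> window=[10, 15, 21, 6, 21] -> max=21
step 10: append 5 -> window=[15, 21, 6, 21, 5] -> max=21
step 11: append 9 -> window=[21, 6, 21, 5, 9] -> max=21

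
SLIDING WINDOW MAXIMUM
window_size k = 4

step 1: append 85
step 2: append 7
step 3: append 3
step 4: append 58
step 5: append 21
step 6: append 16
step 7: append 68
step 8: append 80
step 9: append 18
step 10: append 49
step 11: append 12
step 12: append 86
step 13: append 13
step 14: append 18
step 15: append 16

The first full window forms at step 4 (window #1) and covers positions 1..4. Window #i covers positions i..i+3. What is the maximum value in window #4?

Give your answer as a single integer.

step 1: append 85 -> window=[85] (not full yet)
step 2: append 7 -> window=[85, 7] (not full yet)
step 3: append 3 -> window=[85, 7, 3] (not full yet)
step 4: append 58 -> window=[85, 7, 3, 58] -> max=85
step 5: append 21 -> window=[7, 3, 58, 21] -> max=58
step 6: append 16 -> window=[3, 58, 21, 16] -> max=58
step 7: append 68 -> window=[58, 21, 16, 68] -> max=68
Window #4 max = 68

Answer: 68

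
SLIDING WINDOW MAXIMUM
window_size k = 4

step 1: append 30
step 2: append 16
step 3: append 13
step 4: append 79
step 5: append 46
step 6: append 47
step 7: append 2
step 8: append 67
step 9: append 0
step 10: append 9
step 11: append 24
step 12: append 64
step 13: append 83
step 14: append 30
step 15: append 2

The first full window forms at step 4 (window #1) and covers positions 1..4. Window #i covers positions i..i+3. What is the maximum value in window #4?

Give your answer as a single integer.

step 1: append 30 -> window=[30] (not full yet)
step 2: append 16 -> window=[30, 16] (not full yet)
step 3: append 13 -> window=[30, 16, 13] (not full yet)
step 4: append 79 -> window=[30, 16, 13, 79] -> max=79
step 5: append 46 -> window=[16, 13, 79, 46] -> max=79
step 6: append 47 -> window=[13, 79, 46, 47] -> max=79
step 7: append 2 -> window=[79, 46, 47, 2] -> max=79
Window #4 max = 79

Answer: 79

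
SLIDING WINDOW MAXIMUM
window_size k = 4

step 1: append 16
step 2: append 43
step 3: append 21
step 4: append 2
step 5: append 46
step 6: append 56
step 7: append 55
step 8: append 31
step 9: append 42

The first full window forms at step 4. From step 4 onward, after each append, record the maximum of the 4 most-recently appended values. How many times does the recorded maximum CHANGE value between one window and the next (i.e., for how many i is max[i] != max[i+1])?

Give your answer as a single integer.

Answer: 2

Derivation:
step 1: append 16 -> window=[16] (not full yet)
step 2: append 43 -> window=[16, 43] (not full yet)
step 3: append 21 -> window=[16, 43, 21] (not full yet)
step 4: append 2 -> window=[16, 43, 21, 2] -> max=43
step 5: append 46 -> window=[43, 21, 2, 46] -> max=46
step 6: append 56 -> window=[21, 2, 46, 56] -> max=56
step 7: append 55 -> window=[2, 46, 56, 55] -> max=56
step 8: append 31 -> window=[46, 56, 55, 31] -> max=56
step 9: append 42 -> window=[56, 55, 31, 42] -> max=56
Recorded maximums: 43 46 56 56 56 56
Changes between consecutive maximums: 2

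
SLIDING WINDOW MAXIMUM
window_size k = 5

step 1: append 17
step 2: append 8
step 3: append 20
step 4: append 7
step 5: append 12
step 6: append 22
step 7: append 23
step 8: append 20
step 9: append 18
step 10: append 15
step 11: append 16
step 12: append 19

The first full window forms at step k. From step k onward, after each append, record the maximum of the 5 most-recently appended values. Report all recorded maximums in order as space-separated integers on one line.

Answer: 20 22 23 23 23 23 23 20

Derivation:
step 1: append 17 -> window=[17] (not full yet)
step 2: append 8 -> window=[17, 8] (not full yet)
step 3: append 20 -> window=[17, 8, 20] (not full yet)
step 4: append 7 -> window=[17, 8, 20, 7] (not full yet)
step 5: append 12 -> window=[17, 8, 20, 7, 12] -> max=20
step 6: append 22 -> window=[8, 20, 7, 12, 22] -> max=22
step 7: append 23 -> window=[20, 7, 12, 22, 23] -> max=23
step 8: append 20 -> window=[7, 12, 22, 23, 20] -> max=23
step 9: append 18 -> window=[12, 22, 23, 20, 18] -> max=23
step 10: append 15 -> window=[22, 23, 20, 18, 15] -> max=23
step 11: append 16 -> window=[23, 20, 18, 15, 16] -> max=23
step 12: append 19 -> window=[20, 18, 15, 16, 19] -> max=20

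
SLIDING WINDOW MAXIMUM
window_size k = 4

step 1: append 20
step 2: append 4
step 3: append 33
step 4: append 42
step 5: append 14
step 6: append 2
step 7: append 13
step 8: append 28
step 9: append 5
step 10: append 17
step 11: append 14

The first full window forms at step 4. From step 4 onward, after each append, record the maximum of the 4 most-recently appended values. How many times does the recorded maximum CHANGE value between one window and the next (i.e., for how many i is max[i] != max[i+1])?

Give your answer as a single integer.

step 1: append 20 -> window=[20] (not full yet)
step 2: append 4 -> window=[20, 4] (not full yet)
step 3: append 33 -> window=[20, 4, 33] (not full yet)
step 4: append 42 -> window=[20, 4, 33, 42] -> max=42
step 5: append 14 -> window=[4, 33, 42, 14] -> max=42
step 6: append 2 -> window=[33, 42, 14, 2] -> max=42
step 7: append 13 -> window=[42, 14, 2, 13] -> max=42
step 8: append 28 -> window=[14, 2, 13, 28] -> max=28
step 9: append 5 -> window=[2, 13, 28, 5] -> max=28
step 10: append 17 -> window=[13, 28, 5, 17] -> max=28
step 11: append 14 -> window=[28, 5, 17, 14] -> max=28
Recorded maximums: 42 42 42 42 28 28 28 28
Changes between consecutive maximums: 1

Answer: 1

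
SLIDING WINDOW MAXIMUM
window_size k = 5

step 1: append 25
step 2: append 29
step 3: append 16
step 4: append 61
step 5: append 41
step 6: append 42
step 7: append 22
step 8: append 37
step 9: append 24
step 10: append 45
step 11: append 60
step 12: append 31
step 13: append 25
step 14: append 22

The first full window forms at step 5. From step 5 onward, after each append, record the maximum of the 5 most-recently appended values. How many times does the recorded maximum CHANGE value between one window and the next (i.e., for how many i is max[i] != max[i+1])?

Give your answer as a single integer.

Answer: 3

Derivation:
step 1: append 25 -> window=[25] (not full yet)
step 2: append 29 -> window=[25, 29] (not full yet)
step 3: append 16 -> window=[25, 29, 16] (not full yet)
step 4: append 61 -> window=[25, 29, 16, 61] (not full yet)
step 5: append 41 -> window=[25, 29, 16, 61, 41] -> max=61
step 6: append 42 -> window=[29, 16, 61, 41, 42] -> max=61
step 7: append 22 -> window=[16, 61, 41, 42, 22] -> max=61
step 8: append 37 -> window=[61, 41, 42, 22, 37] -> max=61
step 9: append 24 -> window=[41, 42, 22, 37, 24] -> max=42
step 10: append 45 -> window=[42, 22, 37, 24, 45] -> max=45
step 11: append 60 -> window=[22, 37, 24, 45, 60] -> max=60
step 12: append 31 -> window=[37, 24, 45, 60, 31] -> max=60
step 13: append 25 -> window=[24, 45, 60, 31, 25] -> max=60
step 14: append 22 -> window=[45, 60, 31, 25, 22] -> max=60
Recorded maximums: 61 61 61 61 42 45 60 60 60 60
Changes between consecutive maximums: 3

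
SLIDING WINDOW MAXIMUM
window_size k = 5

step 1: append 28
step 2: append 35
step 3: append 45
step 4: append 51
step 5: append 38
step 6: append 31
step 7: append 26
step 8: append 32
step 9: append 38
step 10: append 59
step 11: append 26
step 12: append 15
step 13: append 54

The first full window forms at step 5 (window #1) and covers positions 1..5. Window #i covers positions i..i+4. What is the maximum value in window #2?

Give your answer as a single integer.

step 1: append 28 -> window=[28] (not full yet)
step 2: append 35 -> window=[28, 35] (not full yet)
step 3: append 45 -> window=[28, 35, 45] (not full yet)
step 4: append 51 -> window=[28, 35, 45, 51] (not full yet)
step 5: append 38 -> window=[28, 35, 45, 51, 38] -> max=51
step 6: append 31 -> window=[35, 45, 51, 38, 31] -> max=51
Window #2 max = 51

Answer: 51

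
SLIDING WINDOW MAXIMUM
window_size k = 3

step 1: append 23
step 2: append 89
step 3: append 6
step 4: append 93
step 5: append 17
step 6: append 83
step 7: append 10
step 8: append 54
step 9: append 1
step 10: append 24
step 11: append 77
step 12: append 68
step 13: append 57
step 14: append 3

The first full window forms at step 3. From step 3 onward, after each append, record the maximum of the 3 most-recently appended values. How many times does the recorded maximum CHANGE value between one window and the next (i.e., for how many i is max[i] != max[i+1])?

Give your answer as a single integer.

Answer: 5

Derivation:
step 1: append 23 -> window=[23] (not full yet)
step 2: append 89 -> window=[23, 89] (not full yet)
step 3: append 6 -> window=[23, 89, 6] -> max=89
step 4: append 93 -> window=[89, 6, 93] -> max=93
step 5: append 17 -> window=[6, 93, 17] -> max=93
step 6: append 83 -> window=[93, 17, 83] -> max=93
step 7: append 10 -> window=[17, 83, 10] -> max=83
step 8: append 54 -> window=[83, 10, 54] -> max=83
step 9: append 1 -> window=[10, 54, 1] -> max=54
step 10: append 24 -> window=[54, 1, 24] -> max=54
step 11: append 77 -> window=[1, 24, 77] -> max=77
step 12: append 68 -> window=[24, 77, 68] -> max=77
step 13: append 57 -> window=[77, 68, 57] -> max=77
step 14: append 3 -> window=[68, 57, 3] -> max=68
Recorded maximums: 89 93 93 93 83 83 54 54 77 77 77 68
Changes between consecutive maximums: 5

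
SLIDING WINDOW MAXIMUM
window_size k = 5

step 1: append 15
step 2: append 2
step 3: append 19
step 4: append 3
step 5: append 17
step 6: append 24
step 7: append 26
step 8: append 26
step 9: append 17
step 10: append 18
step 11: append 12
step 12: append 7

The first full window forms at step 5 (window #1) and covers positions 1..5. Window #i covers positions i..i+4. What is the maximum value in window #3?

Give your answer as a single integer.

Answer: 26

Derivation:
step 1: append 15 -> window=[15] (not full yet)
step 2: append 2 -> window=[15, 2] (not full yet)
step 3: append 19 -> window=[15, 2, 19] (not full yet)
step 4: append 3 -> window=[15, 2, 19, 3] (not full yet)
step 5: append 17 -> window=[15, 2, 19, 3, 17] -> max=19
step 6: append 24 -> window=[2, 19, 3, 17, 24] -> max=24
step 7: append 26 -> window=[19, 3, 17, 24, 26] -> max=26
Window #3 max = 26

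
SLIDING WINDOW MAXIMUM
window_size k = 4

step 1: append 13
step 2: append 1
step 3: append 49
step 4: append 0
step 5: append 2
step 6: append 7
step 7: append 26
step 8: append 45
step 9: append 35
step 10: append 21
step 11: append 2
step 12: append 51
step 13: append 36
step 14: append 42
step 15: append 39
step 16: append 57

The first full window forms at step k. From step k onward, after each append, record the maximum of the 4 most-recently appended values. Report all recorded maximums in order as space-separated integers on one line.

step 1: append 13 -> window=[13] (not full yet)
step 2: append 1 -> window=[13, 1] (not full yet)
step 3: append 49 -> window=[13, 1, 49] (not full yet)
step 4: append 0 -> window=[13, 1, 49, 0] -> max=49
step 5: append 2 -> window=[1, 49, 0, 2] -> max=49
step 6: append 7 -> window=[49, 0, 2, 7] -> max=49
step 7: append 26 -> window=[0, 2, 7, 26] -> max=26
step 8: append 45 -> window=[2, 7, 26, 45] -> max=45
step 9: append 35 -> window=[7, 26, 45, 35] -> max=45
step 10: append 21 -> window=[26, 45, 35, 21] -> max=45
step 11: append 2 -> window=[45, 35, 21, 2] -> max=45
step 12: append 51 -> window=[35, 21, 2, 51] -> max=51
step 13: append 36 -> window=[21, 2, 51, 36] -> max=51
step 14: append 42 -> window=[2, 51, 36, 42] -> max=51
step 15: append 39 -> window=[51, 36, 42, 39] -> max=51
step 16: append 57 -> window=[36, 42, 39, 57] -> max=57

Answer: 49 49 49 26 45 45 45 45 51 51 51 51 57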